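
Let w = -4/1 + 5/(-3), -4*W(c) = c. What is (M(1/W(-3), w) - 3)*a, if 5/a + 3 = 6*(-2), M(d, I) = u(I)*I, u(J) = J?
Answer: -262/27 ≈ -9.7037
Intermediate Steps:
W(c) = -c/4
w = -17/3 (w = -4*1 + 5*(-1/3) = -4 - 5/3 = -17/3 ≈ -5.6667)
M(d, I) = I**2 (M(d, I) = I*I = I**2)
a = -1/3 (a = 5/(-3 + 6*(-2)) = 5/(-3 - 12) = 5/(-15) = 5*(-1/15) = -1/3 ≈ -0.33333)
(M(1/W(-3), w) - 3)*a = ((-17/3)**2 - 3)*(-1/3) = (289/9 - 3)*(-1/3) = (262/9)*(-1/3) = -262/27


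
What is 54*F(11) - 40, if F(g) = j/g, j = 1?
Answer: -386/11 ≈ -35.091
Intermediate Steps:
F(g) = 1/g
54*F(11) - 40 = 54/11 - 40 = -386/11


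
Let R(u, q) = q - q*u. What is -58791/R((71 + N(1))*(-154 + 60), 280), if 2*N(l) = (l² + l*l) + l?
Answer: -19597/636160 ≈ -0.030805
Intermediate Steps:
N(l) = l² + l/2 (N(l) = ((l² + l*l) + l)/2 = ((l² + l²) + l)/2 = (2*l² + l)/2 = (l + 2*l²)/2 = l² + l/2)
R(u, q) = q - q*u
-58791/R((71 + N(1))*(-154 + 60), 280) = -58791*1/(280*(1 - (71 + 1*(½ + 1))*(-154 + 60))) = -58791*1/(280*(1 - (71 + 1*(3/2))*(-94))) = -58791*1/(280*(1 - (71 + 3/2)*(-94))) = -58791*1/(280*(1 - 145*(-94)/2)) = -58791*1/(280*(1 - 1*(-6815))) = -58791*1/(280*(1 + 6815)) = -58791/(280*6816) = -58791/1908480 = -58791*1/1908480 = -19597/636160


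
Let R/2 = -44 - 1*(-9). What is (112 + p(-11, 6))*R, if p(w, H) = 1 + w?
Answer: -7140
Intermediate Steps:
R = -70 (R = 2*(-44 - 1*(-9)) = 2*(-44 + 9) = 2*(-35) = -70)
(112 + p(-11, 6))*R = (112 + (1 - 11))*(-70) = (112 - 10)*(-70) = 102*(-70) = -7140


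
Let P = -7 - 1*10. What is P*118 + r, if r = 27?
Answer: -1979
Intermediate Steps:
P = -17 (P = -7 - 10 = -17)
P*118 + r = -17*118 + 27 = -2006 + 27 = -1979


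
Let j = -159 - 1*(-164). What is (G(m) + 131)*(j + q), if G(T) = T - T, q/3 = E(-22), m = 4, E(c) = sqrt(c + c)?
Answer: 655 + 786*I*sqrt(11) ≈ 655.0 + 2606.9*I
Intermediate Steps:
E(c) = sqrt(2)*sqrt(c) (E(c) = sqrt(2*c) = sqrt(2)*sqrt(c))
q = 6*I*sqrt(11) (q = 3*(sqrt(2)*sqrt(-22)) = 3*(sqrt(2)*(I*sqrt(22))) = 3*(2*I*sqrt(11)) = 6*I*sqrt(11) ≈ 19.9*I)
j = 5 (j = -159 + 164 = 5)
G(T) = 0
(G(m) + 131)*(j + q) = (0 + 131)*(5 + 6*I*sqrt(11)) = 131*(5 + 6*I*sqrt(11)) = 655 + 786*I*sqrt(11)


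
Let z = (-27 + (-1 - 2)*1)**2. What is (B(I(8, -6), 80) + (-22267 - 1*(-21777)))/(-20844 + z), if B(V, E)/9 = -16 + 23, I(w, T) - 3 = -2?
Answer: 427/19944 ≈ 0.021410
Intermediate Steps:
I(w, T) = 1 (I(w, T) = 3 - 2 = 1)
B(V, E) = 63 (B(V, E) = 9*(-16 + 23) = 9*7 = 63)
z = 900 (z = (-27 - 3*1)**2 = (-27 - 3)**2 = (-30)**2 = 900)
(B(I(8, -6), 80) + (-22267 - 1*(-21777)))/(-20844 + z) = (63 + (-22267 - 1*(-21777)))/(-20844 + 900) = (63 + (-22267 + 21777))/(-19944) = (63 - 490)*(-1/19944) = -427*(-1/19944) = 427/19944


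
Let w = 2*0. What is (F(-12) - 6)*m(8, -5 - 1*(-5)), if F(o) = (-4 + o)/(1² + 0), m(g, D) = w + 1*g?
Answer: -176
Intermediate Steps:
w = 0
m(g, D) = g (m(g, D) = 0 + 1*g = 0 + g = g)
F(o) = -4 + o (F(o) = (-4 + o)/(1 + 0) = (-4 + o)/1 = (-4 + o)*1 = -4 + o)
(F(-12) - 6)*m(8, -5 - 1*(-5)) = ((-4 - 12) - 6)*8 = (-16 - 6)*8 = -22*8 = -176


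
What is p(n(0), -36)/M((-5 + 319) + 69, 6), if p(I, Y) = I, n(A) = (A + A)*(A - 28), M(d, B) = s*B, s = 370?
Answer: 0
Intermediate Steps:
M(d, B) = 370*B
n(A) = 2*A*(-28 + A) (n(A) = (2*A)*(-28 + A) = 2*A*(-28 + A))
p(n(0), -36)/M((-5 + 319) + 69, 6) = (2*0*(-28 + 0))/((370*6)) = (2*0*(-28))/2220 = 0*(1/2220) = 0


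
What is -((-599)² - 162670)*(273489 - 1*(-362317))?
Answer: -124701266586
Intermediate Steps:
-((-599)² - 162670)*(273489 - 1*(-362317)) = -(358801 - 162670)*(273489 + 362317) = -196131*635806 = -1*124701266586 = -124701266586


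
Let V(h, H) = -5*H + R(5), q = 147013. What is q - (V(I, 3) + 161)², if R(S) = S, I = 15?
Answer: 124212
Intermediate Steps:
V(h, H) = 5 - 5*H (V(h, H) = -5*H + 5 = 5 - 5*H)
q - (V(I, 3) + 161)² = 147013 - ((5 - 5*3) + 161)² = 147013 - ((5 - 15) + 161)² = 147013 - (-10 + 161)² = 147013 - 1*151² = 147013 - 1*22801 = 147013 - 22801 = 124212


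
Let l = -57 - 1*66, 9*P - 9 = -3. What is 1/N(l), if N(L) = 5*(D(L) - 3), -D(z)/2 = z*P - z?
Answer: -1/425 ≈ -0.0023529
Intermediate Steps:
P = ⅔ (P = 1 + (⅑)*(-3) = 1 - ⅓ = ⅔ ≈ 0.66667)
D(z) = 2*z/3 (D(z) = -2*(z*(⅔) - z) = -2*(2*z/3 - z) = -(-2)*z/3 = 2*z/3)
l = -123 (l = -57 - 66 = -123)
N(L) = -15 + 10*L/3 (N(L) = 5*(2*L/3 - 3) = 5*(-3 + 2*L/3) = -15 + 10*L/3)
1/N(l) = 1/(-15 + (10/3)*(-123)) = 1/(-15 - 410) = 1/(-425) = -1/425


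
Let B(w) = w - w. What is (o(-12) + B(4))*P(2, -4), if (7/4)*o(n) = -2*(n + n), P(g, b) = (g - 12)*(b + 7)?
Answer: -5760/7 ≈ -822.86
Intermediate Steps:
B(w) = 0
P(g, b) = (-12 + g)*(7 + b)
o(n) = -16*n/7 (o(n) = 4*(-2*(n + n))/7 = 4*(-4*n)/7 = -16*n/7)
(o(-12) + B(4))*P(2, -4) = (-16/7*(-12) + 0)*(-84 - 12*(-4) + 7*2 - 4*2) = (192/7 + 0)*(-84 + 48 + 14 - 8) = (192/7)*(-30) = -5760/7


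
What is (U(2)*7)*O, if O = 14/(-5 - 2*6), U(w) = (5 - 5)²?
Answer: 0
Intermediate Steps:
U(w) = 0 (U(w) = 0² = 0)
O = -14/17 (O = 14/(-5 - 12) = 14/(-17) = 14*(-1/17) = -14/17 ≈ -0.82353)
(U(2)*7)*O = (0*7)*(-14/17) = 0*(-14/17) = 0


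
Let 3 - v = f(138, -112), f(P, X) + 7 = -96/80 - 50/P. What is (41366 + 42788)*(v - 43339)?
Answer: -1257931130764/345 ≈ -3.6462e+9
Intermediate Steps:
f(P, X) = -41/5 - 50/P (f(P, X) = -7 + (-96/80 - 50/P) = -7 + (-96*1/80 - 50/P) = -7 + (-6/5 - 50/P) = -41/5 - 50/P)
v = 3989/345 (v = 3 - (-41/5 - 50/138) = 3 - (-41/5 - 50*1/138) = 3 - (-41/5 - 25/69) = 3 - 1*(-2954/345) = 3 + 2954/345 = 3989/345 ≈ 11.562)
(41366 + 42788)*(v - 43339) = (41366 + 42788)*(3989/345 - 43339) = 84154*(-14947966/345) = -1257931130764/345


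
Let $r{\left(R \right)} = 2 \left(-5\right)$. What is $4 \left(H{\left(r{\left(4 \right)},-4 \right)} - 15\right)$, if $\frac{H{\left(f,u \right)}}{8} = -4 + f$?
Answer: $-508$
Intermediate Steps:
$r{\left(R \right)} = -10$
$H{\left(f,u \right)} = -32 + 8 f$ ($H{\left(f,u \right)} = 8 \left(-4 + f\right) = -32 + 8 f$)
$4 \left(H{\left(r{\left(4 \right)},-4 \right)} - 15\right) = 4 \left(\left(-32 + 8 \left(-10\right)\right) - 15\right) = 4 \left(\left(-32 - 80\right) - 15\right) = 4 \left(-112 - 15\right) = 4 \left(-127\right) = -508$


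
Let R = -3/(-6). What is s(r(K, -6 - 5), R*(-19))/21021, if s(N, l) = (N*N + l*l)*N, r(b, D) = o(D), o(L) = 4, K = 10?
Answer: 425/21021 ≈ 0.020218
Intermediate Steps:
r(b, D) = 4
R = ½ (R = -3*(-⅙) = ½ ≈ 0.50000)
s(N, l) = N*(N² + l²) (s(N, l) = (N² + l²)*N = N*(N² + l²))
s(r(K, -6 - 5), R*(-19))/21021 = (4*(4² + ((½)*(-19))²))/21021 = (4*(16 + (-19/2)²))*(1/21021) = (4*(16 + 361/4))*(1/21021) = (4*(425/4))*(1/21021) = 425*(1/21021) = 425/21021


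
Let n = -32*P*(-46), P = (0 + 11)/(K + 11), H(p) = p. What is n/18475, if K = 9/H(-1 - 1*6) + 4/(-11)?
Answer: 77924/831375 ≈ 0.093729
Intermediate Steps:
K = -127/77 (K = 9/(-1 - 1*6) + 4/(-11) = 9/(-1 - 6) + 4*(-1/11) = 9/(-7) - 4/11 = 9*(-⅐) - 4/11 = -9/7 - 4/11 = -127/77 ≈ -1.6494)
P = 847/720 (P = (0 + 11)/(-127/77 + 11) = 11/(720/77) = 11*(77/720) = 847/720 ≈ 1.1764)
n = 77924/45 (n = -32*847/720*(-46) = -1694/45*(-46) = 77924/45 ≈ 1731.6)
n/18475 = (77924/45)/18475 = (77924/45)*(1/18475) = 77924/831375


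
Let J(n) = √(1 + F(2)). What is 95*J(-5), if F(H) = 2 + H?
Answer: 95*√5 ≈ 212.43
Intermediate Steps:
J(n) = √5 (J(n) = √(1 + (2 + 2)) = √(1 + 4) = √5)
95*J(-5) = 95*√5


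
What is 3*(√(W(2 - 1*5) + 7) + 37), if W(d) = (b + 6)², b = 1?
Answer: 111 + 6*√14 ≈ 133.45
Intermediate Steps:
W(d) = 49 (W(d) = (1 + 6)² = 7² = 49)
3*(√(W(2 - 1*5) + 7) + 37) = 3*(√(49 + 7) + 37) = 3*(√56 + 37) = 3*(2*√14 + 37) = 3*(37 + 2*√14) = 111 + 6*√14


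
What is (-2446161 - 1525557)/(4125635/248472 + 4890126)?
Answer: -986860714896/1215063513107 ≈ -0.81219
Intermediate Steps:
(-2446161 - 1525557)/(4125635/248472 + 4890126) = -3971718/(4125635*(1/248472) + 4890126) = -3971718/(4125635/248472 + 4890126) = -3971718/1215063513107/248472 = -3971718*248472/1215063513107 = -986860714896/1215063513107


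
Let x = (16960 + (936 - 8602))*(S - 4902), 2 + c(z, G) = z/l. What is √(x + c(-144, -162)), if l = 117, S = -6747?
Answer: 4*I*√1143557610/13 ≈ 10405.0*I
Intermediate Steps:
c(z, G) = -2 + z/117
x = -108265806 (x = (16960 + (936 - 8602))*(-6747 - 4902) = (16960 - 7666)*(-11649) = 9294*(-11649) = -108265806)
√(x + c(-144, -162)) = √(-108265806 + (-2 + (1/117)*(-144))) = √(-108265806 + (-2 - 16/13)) = √(-108265806 - 42/13) = √(-1407455520/13) = 4*I*√1143557610/13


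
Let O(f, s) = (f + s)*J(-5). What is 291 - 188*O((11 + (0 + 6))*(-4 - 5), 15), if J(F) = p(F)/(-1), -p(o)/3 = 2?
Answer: 155955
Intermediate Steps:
p(o) = -6 (p(o) = -3*2 = -6)
J(F) = 6 (J(F) = -6/(-1) = -6*(-1) = 6)
O(f, s) = 6*f + 6*s (O(f, s) = (f + s)*6 = 6*f + 6*s)
291 - 188*O((11 + (0 + 6))*(-4 - 5), 15) = 291 - 188*(6*((11 + (0 + 6))*(-4 - 5)) + 6*15) = 291 - 188*(6*((11 + 6)*(-9)) + 90) = 291 - 188*(6*(17*(-9)) + 90) = 291 - 188*(6*(-153) + 90) = 291 - 188*(-918 + 90) = 291 - 188*(-828) = 291 + 155664 = 155955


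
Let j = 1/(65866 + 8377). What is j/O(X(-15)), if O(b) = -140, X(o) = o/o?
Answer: -1/10394020 ≈ -9.6209e-8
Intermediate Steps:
X(o) = 1
j = 1/74243 ≈ 1.3469e-5
j/O(X(-15)) = (1/74243)/(-140) = (1/74243)*(-1/140) = -1/10394020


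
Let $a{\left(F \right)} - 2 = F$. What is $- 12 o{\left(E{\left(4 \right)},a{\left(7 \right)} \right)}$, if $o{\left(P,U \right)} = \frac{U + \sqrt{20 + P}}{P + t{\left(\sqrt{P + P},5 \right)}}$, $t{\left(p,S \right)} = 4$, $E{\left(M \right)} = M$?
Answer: $- \frac{27}{2} - 3 \sqrt{6} \approx -20.848$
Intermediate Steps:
$a{\left(F \right)} = 2 + F$
$o{\left(P,U \right)} = \frac{U + \sqrt{20 + P}}{4 + P}$ ($o{\left(P,U \right)} = \frac{U + \sqrt{20 + P}}{P + 4} = \frac{U + \sqrt{20 + P}}{4 + P}$)
$- 12 o{\left(E{\left(4 \right)},a{\left(7 \right)} \right)} = - 12 \frac{\left(2 + 7\right) + \sqrt{20 + 4}}{4 + 4} = - 12 \frac{9 + \sqrt{24}}{8} = - 12 \frac{9 + 2 \sqrt{6}}{8} = - 12 \left(\frac{9}{8} + \frac{\sqrt{6}}{4}\right) = - \frac{27}{2} - 3 \sqrt{6}$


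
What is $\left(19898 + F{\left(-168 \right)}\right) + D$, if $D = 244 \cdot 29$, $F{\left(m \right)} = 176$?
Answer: $27150$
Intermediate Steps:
$D = 7076$
$\left(19898 + F{\left(-168 \right)}\right) + D = \left(19898 + 176\right) + 7076 = 20074 + 7076 = 27150$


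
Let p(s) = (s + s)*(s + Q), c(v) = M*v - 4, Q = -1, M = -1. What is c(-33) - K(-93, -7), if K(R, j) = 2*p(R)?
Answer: -34939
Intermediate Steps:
c(v) = -4 - v (c(v) = -v - 4 = -4 - v)
p(s) = 2*s*(-1 + s) (p(s) = (s + s)*(s - 1) = (2*s)*(-1 + s) = 2*s*(-1 + s))
K(R, j) = 4*R*(-1 + R) (K(R, j) = 2*(2*R*(-1 + R)) = 4*R*(-1 + R))
c(-33) - K(-93, -7) = (-4 - 1*(-33)) - 4*(-93)*(-1 - 93) = (-4 + 33) - 4*(-93)*(-94) = 29 - 1*34968 = 29 - 34968 = -34939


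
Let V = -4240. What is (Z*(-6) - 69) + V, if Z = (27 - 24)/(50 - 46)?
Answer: -8627/2 ≈ -4313.5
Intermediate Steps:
Z = 3/4 ≈ 0.75000
(Z*(-6) - 69) + V = ((3/4)*(-6) - 69) - 4240 = (-9/2 - 69) - 4240 = -147/2 - 4240 = -8627/2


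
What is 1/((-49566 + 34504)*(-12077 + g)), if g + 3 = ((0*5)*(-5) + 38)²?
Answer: 1/160199432 ≈ 6.2422e-9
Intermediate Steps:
g = 1441 (g = -3 + ((0*5)*(-5) + 38)² = -3 + (0*(-5) + 38)² = -3 + (0 + 38)² = -3 + 38² = -3 + 1444 = 1441)
1/((-49566 + 34504)*(-12077 + g)) = 1/((-49566 + 34504)*(-12077 + 1441)) = 1/(-15062*(-10636)) = 1/160199432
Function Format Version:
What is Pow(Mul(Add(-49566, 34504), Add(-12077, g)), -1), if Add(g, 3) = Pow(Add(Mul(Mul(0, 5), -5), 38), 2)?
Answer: Rational(1, 160199432) ≈ 6.2422e-9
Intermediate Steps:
g = 1441 (g = Add(-3, Pow(Add(Mul(Mul(0, 5), -5), 38), 2)) = Add(-3, Pow(Add(Mul(0, -5), 38), 2)) = Add(-3, Pow(Add(0, 38), 2)) = Add(-3, Pow(38, 2)) = Add(-3, 1444) = 1441)
Pow(Mul(Add(-49566, 34504), Add(-12077, g)), -1) = Pow(Mul(Add(-49566, 34504), Add(-12077, 1441)), -1) = Pow(Mul(-15062, -10636), -1) = Pow(160199432, -1) = Rational(1, 160199432)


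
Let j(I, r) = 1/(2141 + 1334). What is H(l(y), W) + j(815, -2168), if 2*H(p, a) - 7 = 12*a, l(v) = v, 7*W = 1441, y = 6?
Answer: 60259989/48650 ≈ 1238.6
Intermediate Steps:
W = 1441/7 (W = (1/7)*1441 = 1441/7 ≈ 205.86)
j(I, r) = 1/3475
H(p, a) = 7/2 + 6*a (H(p, a) = 7/2 + (12*a)/2 = 7/2 + 6*a)
H(l(y), W) + j(815, -2168) = (7/2 + 6*(1441/7)) + 1/3475 = (7/2 + 8646/7) + 1/3475 = 17341/14 + 1/3475 = 60259989/48650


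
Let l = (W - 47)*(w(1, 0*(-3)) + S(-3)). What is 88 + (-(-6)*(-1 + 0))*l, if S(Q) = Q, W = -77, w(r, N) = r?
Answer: -1400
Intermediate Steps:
l = 248 (l = (-77 - 47)*(1 - 3) = -124*(-2) = 248)
88 + (-(-6)*(-1 + 0))*l = 88 - (-6)*(-1 + 0)*248 = 88 - (-6)*(-1)*248 = 88 - 1*6*248 = 88 - 6*248 = 88 - 1488 = -1400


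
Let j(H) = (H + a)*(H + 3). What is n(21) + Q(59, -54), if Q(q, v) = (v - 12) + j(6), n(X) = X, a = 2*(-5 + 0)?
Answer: -81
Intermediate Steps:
a = -10 (a = 2*(-5) = -10)
j(H) = (-10 + H)*(3 + H) (j(H) = (H - 10)*(H + 3) = (-10 + H)*(3 + H))
Q(q, v) = -48 + v (Q(q, v) = (v - 12) + (-30 + 6**2 - 7*6) = (-12 + v) + (-30 + 36 - 42) = (-12 + v) - 36 = -48 + v)
n(21) + Q(59, -54) = 21 + (-48 - 54) = 21 - 102 = -81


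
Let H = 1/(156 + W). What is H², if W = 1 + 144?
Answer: 1/90601 ≈ 1.1037e-5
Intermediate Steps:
W = 145
H = 1/301 (H = 1/(156 + 145) = 1/301 ≈ 0.0033223)
H² = (1/301)² = 1/90601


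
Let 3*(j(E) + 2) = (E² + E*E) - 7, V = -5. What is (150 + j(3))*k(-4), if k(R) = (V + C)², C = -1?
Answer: 5460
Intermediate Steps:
j(E) = -13/3 + 2*E²/3 (j(E) = -2 + ((E² + E*E) - 7)/3 = -2 + ((E² + E²) - 7)/3 = -2 + (2*E² - 7)/3 = -2 + (-7 + 2*E²)/3 = -2 + (-7/3 + 2*E²/3) = -13/3 + 2*E²/3)
k(R) = 36 (k(R) = (-5 - 1)² = (-6)² = 36)
(150 + j(3))*k(-4) = (150 + (-13/3 + (⅔)*3²))*36 = (150 + (-13/3 + (⅔)*9))*36 = (150 + (-13/3 + 6))*36 = (150 + 5/3)*36 = (455/3)*36 = 5460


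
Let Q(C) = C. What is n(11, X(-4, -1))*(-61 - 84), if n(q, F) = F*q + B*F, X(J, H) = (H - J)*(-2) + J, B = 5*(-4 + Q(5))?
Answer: 23200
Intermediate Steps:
B = 5 (B = 5*(-4 + 5) = 5*1 = 5)
X(J, H) = -2*H + 3*J (X(J, H) = (-2*H + 2*J) + J = -2*H + 3*J)
n(q, F) = 5*F + F*q (n(q, F) = F*q + 5*F = 5*F + F*q)
n(11, X(-4, -1))*(-61 - 84) = ((-2*(-1) + 3*(-4))*(5 + 11))*(-61 - 84) = ((2 - 12)*16)*(-145) = -10*16*(-145) = -160*(-145) = 23200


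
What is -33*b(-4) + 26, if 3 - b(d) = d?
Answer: -205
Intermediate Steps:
b(d) = 3 - d
-33*b(-4) + 26 = -33*(3 - 1*(-4)) + 26 = -33*(3 + 4) + 26 = -33*7 + 26 = -231 + 26 = -205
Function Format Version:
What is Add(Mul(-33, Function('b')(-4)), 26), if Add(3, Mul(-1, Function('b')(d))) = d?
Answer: -205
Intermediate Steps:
Function('b')(d) = Add(3, Mul(-1, d))
Add(Mul(-33, Function('b')(-4)), 26) = Add(Mul(-33, Add(3, Mul(-1, -4))), 26) = Add(Mul(-33, Add(3, 4)), 26) = Add(Mul(-33, 7), 26) = Add(-231, 26) = -205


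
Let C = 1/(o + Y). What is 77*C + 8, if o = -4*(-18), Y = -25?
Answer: 453/47 ≈ 9.6383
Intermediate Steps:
o = 72
C = 1/47 (C = 1/(72 - 25) = 1/47 ≈ 0.021277)
77*C + 8 = 77*(1/47) + 8 = 77/47 + 8 = 453/47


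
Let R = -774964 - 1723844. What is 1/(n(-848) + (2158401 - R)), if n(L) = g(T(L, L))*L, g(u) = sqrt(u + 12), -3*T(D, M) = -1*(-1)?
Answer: 13971627/65068761840403 + 848*sqrt(105)/65068761840403 ≈ 2.1485e-7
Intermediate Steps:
T(D, M) = -1/3 (T(D, M) = -(-1)*(-1)/3 = -1/3*1 = -1/3)
g(u) = sqrt(12 + u)
n(L) = L*sqrt(105)/3 (n(L) = sqrt(12 - 1/3)*L = sqrt(35/3)*L = (sqrt(105)/3)*L = L*sqrt(105)/3)
R = -2498808
1/(n(-848) + (2158401 - R)) = 1/((1/3)*(-848)*sqrt(105) + (2158401 - 1*(-2498808))) = 1/(-848*sqrt(105)/3 + (2158401 + 2498808)) = 1/(-848*sqrt(105)/3 + 4657209) = 1/(4657209 - 848*sqrt(105)/3)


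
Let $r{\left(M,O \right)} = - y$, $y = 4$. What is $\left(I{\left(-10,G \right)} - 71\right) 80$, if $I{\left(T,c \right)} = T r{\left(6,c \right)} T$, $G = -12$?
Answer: $-37680$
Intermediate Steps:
$r{\left(M,O \right)} = -4$ ($r{\left(M,O \right)} = \left(-1\right) 4 = -4$)
$I{\left(T,c \right)} = - 4 T^{2}$ ($I{\left(T,c \right)} = T \left(-4\right) T = - 4 T T = - 4 T^{2}$)
$\left(I{\left(-10,G \right)} - 71\right) 80 = \left(- 4 \left(-10\right)^{2} - 71\right) 80 = \left(\left(-4\right) 100 - 71\right) 80 = \left(-400 - 71\right) 80 = \left(-471\right) 80 = -37680$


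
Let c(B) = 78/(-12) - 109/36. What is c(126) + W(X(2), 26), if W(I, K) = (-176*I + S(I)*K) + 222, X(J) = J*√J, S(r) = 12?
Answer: 18881/36 - 352*√2 ≈ 26.669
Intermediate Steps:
X(J) = J^(3/2)
W(I, K) = 222 - 176*I + 12*K (W(I, K) = (-176*I + 12*K) + 222 = 222 - 176*I + 12*K)
c(B) = -343/36 (c(B) = 78*(-1/12) - 109*1/36 = -13/2 - 109/36 = -343/36)
c(126) + W(X(2), 26) = -343/36 + (222 - 352*√2 + 12*26) = -343/36 + (222 - 352*√2 + 312) = -343/36 + (534 - 352*√2) = 18881/36 - 352*√2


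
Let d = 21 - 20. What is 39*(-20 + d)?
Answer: -741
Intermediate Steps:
d = 1
39*(-20 + d) = 39*(-20 + 1) = 39*(-19) = -741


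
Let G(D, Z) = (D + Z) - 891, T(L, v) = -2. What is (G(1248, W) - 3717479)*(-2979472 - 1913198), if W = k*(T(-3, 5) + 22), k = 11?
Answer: 18185574908340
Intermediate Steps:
W = 220 (W = 11*(-2 + 22) = 11*20 = 220)
G(D, Z) = -891 + D + Z
(G(1248, W) - 3717479)*(-2979472 - 1913198) = ((-891 + 1248 + 220) - 3717479)*(-2979472 - 1913198) = (577 - 3717479)*(-4892670) = -3716902*(-4892670) = 18185574908340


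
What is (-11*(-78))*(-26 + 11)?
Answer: -12870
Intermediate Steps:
(-11*(-78))*(-26 + 11) = 858*(-15) = -12870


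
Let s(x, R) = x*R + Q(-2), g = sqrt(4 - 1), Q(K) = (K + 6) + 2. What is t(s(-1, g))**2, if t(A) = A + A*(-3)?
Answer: 156 - 48*sqrt(3) ≈ 72.862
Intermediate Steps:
Q(K) = 8 + K (Q(K) = (6 + K) + 2 = 8 + K)
g = sqrt(3) ≈ 1.7320
s(x, R) = 6 + R*x (s(x, R) = x*R + (8 - 2) = R*x + 6 = 6 + R*x)
t(A) = -2*A (t(A) = A - 3*A = -2*A)
t(s(-1, g))**2 = (-2*(6 + sqrt(3)*(-1)))**2 = (-2*(6 - sqrt(3)))**2 = (-12 + 2*sqrt(3))**2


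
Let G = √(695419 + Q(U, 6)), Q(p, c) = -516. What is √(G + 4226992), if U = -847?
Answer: √(4226992 + 11*√5743) ≈ 2056.2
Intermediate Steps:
G = 11*√5743 (G = √(695419 - 516) = √694903 = 11*√5743 ≈ 833.61)
√(G + 4226992) = √(11*√5743 + 4226992) = √(4226992 + 11*√5743)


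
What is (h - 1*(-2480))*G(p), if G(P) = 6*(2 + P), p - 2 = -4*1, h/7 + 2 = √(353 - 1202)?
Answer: 0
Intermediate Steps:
h = -14 + 7*I*√849 (h = -14 + 7*√(353 - 1202) = -14 + 7*√(-849) = -14 + 7*(I*√849) = -14 + 7*I*√849 ≈ -14.0 + 203.96*I)
p = -2 (p = 2 - 4*1 = 2 - 4 = -2)
G(P) = 12 + 6*P
(h - 1*(-2480))*G(p) = ((-14 + 7*I*√849) - 1*(-2480))*(12 + 6*(-2)) = ((-14 + 7*I*√849) + 2480)*(12 - 12) = (2466 + 7*I*√849)*0 = 0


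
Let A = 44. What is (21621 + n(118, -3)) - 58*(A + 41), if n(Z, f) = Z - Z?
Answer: 16691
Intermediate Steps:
n(Z, f) = 0
(21621 + n(118, -3)) - 58*(A + 41) = (21621 + 0) - 58*(44 + 41) = 21621 - 58*85 = 21621 - 4930 = 16691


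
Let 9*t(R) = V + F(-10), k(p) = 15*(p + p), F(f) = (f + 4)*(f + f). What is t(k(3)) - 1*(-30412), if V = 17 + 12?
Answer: 273857/9 ≈ 30429.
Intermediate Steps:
F(f) = 2*f*(4 + f) (F(f) = (4 + f)*(2*f) = 2*f*(4 + f))
k(p) = 30*p (k(p) = 15*(2*p) = 30*p)
V = 29
t(R) = 149/9 (t(R) = (29 + 2*(-10)*(4 - 10))/9 = (29 + 2*(-10)*(-6))/9 = (29 + 120)/9 = (1/9)*149 = 149/9)
t(k(3)) - 1*(-30412) = 149/9 - 1*(-30412) = 149/9 + 30412 = 273857/9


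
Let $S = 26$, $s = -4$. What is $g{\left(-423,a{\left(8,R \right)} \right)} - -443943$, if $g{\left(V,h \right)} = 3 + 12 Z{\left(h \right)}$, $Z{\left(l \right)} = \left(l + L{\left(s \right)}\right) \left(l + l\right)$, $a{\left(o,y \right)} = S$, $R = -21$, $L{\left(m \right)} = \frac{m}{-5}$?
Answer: $\frac{2303346}{5} \approx 4.6067 \cdot 10^{5}$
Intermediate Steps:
$L{\left(m \right)} = - \frac{m}{5}$ ($L{\left(m \right)} = m \left(- \frac{1}{5}\right) = - \frac{m}{5}$)
$a{\left(o,y \right)} = 26$
$Z{\left(l \right)} = 2 l \left(\frac{4}{5} + l\right)$ ($Z{\left(l \right)} = \left(l - - \frac{4}{5}\right) \left(l + l\right) = \left(l + \frac{4}{5}\right) 2 l = \left(\frac{4}{5} + l\right) 2 l = 2 l \left(\frac{4}{5} + l\right)$)
$g{\left(V,h \right)} = 3 + \frac{24 h \left(4 + 5 h\right)}{5}$ ($g{\left(V,h \right)} = 3 + 12 \frac{2 h \left(4 + 5 h\right)}{5} = 3 + \frac{24 h \left(4 + 5 h\right)}{5}$)
$g{\left(-423,a{\left(8,R \right)} \right)} - -443943 = \left(3 + \frac{24}{5} \cdot 26 \left(4 + 5 \cdot 26\right)\right) - -443943 = \left(3 + \frac{24}{5} \cdot 26 \left(4 + 130\right)\right) + 443943 = \left(3 + \frac{24}{5} \cdot 26 \cdot 134\right) + 443943 = \left(3 + \frac{83616}{5}\right) + 443943 = \frac{83631}{5} + 443943 = \frac{2303346}{5}$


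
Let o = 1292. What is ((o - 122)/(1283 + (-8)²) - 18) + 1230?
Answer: 544578/449 ≈ 1212.9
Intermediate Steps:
((o - 122)/(1283 + (-8)²) - 18) + 1230 = ((1292 - 122)/(1283 + (-8)²) - 18) + 1230 = (1170/(1283 + 64) - 18) + 1230 = (1170/1347 - 18) + 1230 = (1170*(1/1347) - 18) + 1230 = (390/449 - 18) + 1230 = -7692/449 + 1230 = 544578/449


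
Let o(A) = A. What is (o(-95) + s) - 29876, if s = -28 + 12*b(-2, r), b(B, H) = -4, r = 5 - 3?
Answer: -30047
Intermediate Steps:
r = 2
s = -76 (s = -28 + 12*(-4) = -28 - 48 = -76)
(o(-95) + s) - 29876 = (-95 - 76) - 29876 = -171 - 29876 = -30047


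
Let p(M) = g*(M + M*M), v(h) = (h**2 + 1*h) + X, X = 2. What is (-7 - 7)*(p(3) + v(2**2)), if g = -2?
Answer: 28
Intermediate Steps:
v(h) = 2 + h + h**2 (v(h) = (h**2 + 1*h) + 2 = (h**2 + h) + 2 = (h + h**2) + 2 = 2 + h + h**2)
p(M) = -2*M - 2*M**2 (p(M) = -2*(M + M*M) = -2*(M + M**2) = -2*M - 2*M**2)
(-7 - 7)*(p(3) + v(2**2)) = (-7 - 7)*(-2*3*(1 + 3) + (2 + 2**2 + (2**2)**2)) = -14*(-2*3*4 + (2 + 4 + 4**2)) = -14*(-24 + (2 + 4 + 16)) = -14*(-24 + 22) = -14*(-2) = 28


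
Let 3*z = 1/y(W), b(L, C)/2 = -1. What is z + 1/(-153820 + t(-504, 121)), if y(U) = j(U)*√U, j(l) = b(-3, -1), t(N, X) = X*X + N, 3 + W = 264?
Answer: -1/139683 - √29/522 ≈ -0.010324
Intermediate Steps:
W = 261 (W = -3 + 264 = 261)
t(N, X) = N + X² (t(N, X) = X² + N = N + X²)
b(L, C) = -2 (b(L, C) = 2*(-1) = -2)
j(l) = -2
y(U) = -2*√U
z = -√29/522 (z = 1/(3*((-6*√29))) = (-√29/174)/3 = -√29/522 ≈ -0.010316)
z + 1/(-153820 + t(-504, 121)) = -√29/522 + 1/(-153820 + (-504 + 121²)) = -√29/522 + 1/(-153820 + (-504 + 14641)) = -√29/522 + 1/(-153820 + 14137) = -√29/522 + 1/(-139683) = -√29/522 - 1/139683 = -1/139683 - √29/522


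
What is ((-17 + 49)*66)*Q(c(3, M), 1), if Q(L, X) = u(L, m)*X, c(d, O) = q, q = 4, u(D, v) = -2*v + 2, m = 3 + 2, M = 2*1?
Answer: -16896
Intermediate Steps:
M = 2
m = 5
u(D, v) = 2 - 2*v
c(d, O) = 4
Q(L, X) = -8*X (Q(L, X) = (2 - 2*5)*X = (2 - 10)*X = -8*X)
((-17 + 49)*66)*Q(c(3, M), 1) = ((-17 + 49)*66)*(-8*1) = (32*66)*(-8) = 2112*(-8) = -16896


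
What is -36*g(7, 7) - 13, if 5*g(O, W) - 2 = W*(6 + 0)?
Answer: -1649/5 ≈ -329.80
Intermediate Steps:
g(O, W) = ⅖ + 6*W/5 (g(O, W) = ⅖ + (W*(6 + 0))/5 = ⅖ + (W*6)/5 = ⅖ + (6*W)/5 = ⅖ + 6*W/5)
-36*g(7, 7) - 13 = -36*(⅖ + (6/5)*7) - 13 = -36*(⅖ + 42/5) - 13 = -36*44/5 - 13 = -1584/5 - 13 = -1649/5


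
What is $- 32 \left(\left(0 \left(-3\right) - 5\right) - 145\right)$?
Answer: $4800$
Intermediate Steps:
$- 32 \left(\left(0 \left(-3\right) - 5\right) - 145\right) = - 32 \left(\left(0 - 5\right) - 145\right) = - 32 \left(-5 - 145\right) = \left(-32\right) \left(-150\right) = 4800$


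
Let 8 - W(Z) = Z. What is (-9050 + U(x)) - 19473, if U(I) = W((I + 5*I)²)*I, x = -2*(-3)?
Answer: -36251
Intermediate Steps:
W(Z) = 8 - Z
x = 6
U(I) = I*(8 - 36*I²) (U(I) = (8 - (I + 5*I)²)*I = (8 - (6*I)²)*I = (8 - 36*I²)*I = I*(8 - 36*I²))
(-9050 + U(x)) - 19473 = (-9050 + (-36*6³ + 8*6)) - 19473 = (-9050 + (-36*216 + 48)) - 19473 = (-9050 + (-7776 + 48)) - 19473 = (-9050 - 7728) - 19473 = -16778 - 19473 = -36251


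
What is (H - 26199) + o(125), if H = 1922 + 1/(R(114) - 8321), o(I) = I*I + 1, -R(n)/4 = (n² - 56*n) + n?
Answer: -304731476/35225 ≈ -8651.0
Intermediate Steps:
R(n) = -4*n² + 220*n (R(n) = -4*((n² - 56*n) + n) = -4*(n² - 55*n) = -4*n² + 220*n)
o(I) = 1 + I² (o(I) = I² + 1 = 1 + I²)
H = 67702449/35225 (H = 1922 + 1/(4*114*(55 - 1*114) - 8321) = 1922 + 1/(4*114*(55 - 114) - 8321) = 1922 + 1/(4*114*(-59) - 8321) = 1922 + 1/(-26904 - 8321) = 1922 + 1/(-35225) = 1922 - 1/35225 = 67702449/35225 ≈ 1922.0)
(H - 26199) + o(125) = (67702449/35225 - 26199) + (1 + 125²) = -855157326/35225 + (1 + 15625) = -855157326/35225 + 15626 = -304731476/35225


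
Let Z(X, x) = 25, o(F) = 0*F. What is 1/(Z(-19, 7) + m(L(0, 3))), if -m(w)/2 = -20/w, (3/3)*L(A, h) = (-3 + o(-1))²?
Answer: 9/265 ≈ 0.033962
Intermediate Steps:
o(F) = 0
L(A, h) = 9 (L(A, h) = (-3 + 0)² = (-3)² = 9)
m(w) = 40/w (m(w) = -(-40)/w = 40/w)
1/(Z(-19, 7) + m(L(0, 3))) = 1/(25 + 40/9) = 1/(265/9) = 9/265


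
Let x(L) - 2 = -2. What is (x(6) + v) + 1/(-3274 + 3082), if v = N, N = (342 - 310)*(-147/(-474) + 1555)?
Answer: 754910129/15168 ≈ 49770.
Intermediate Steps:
x(L) = 0 (x(L) = 2 - 2 = 0)
N = 3931824/79 (N = 32*(-147*(-1/474) + 1555) = 32*(49/158 + 1555) = 32*(245739/158) = 3931824/79 ≈ 49770.)
v = 3931824/79 ≈ 49770.
(x(6) + v) + 1/(-3274 + 3082) = (0 + 3931824/79) + 1/(-3274 + 3082) = 3931824/79 + 1/(-192) = 3931824/79 - 1/192 = 754910129/15168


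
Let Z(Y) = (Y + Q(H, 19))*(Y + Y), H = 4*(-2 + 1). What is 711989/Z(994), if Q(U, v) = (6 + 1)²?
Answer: 711989/2073484 ≈ 0.34338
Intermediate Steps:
H = -4 (H = 4*(-1) = -4)
Q(U, v) = 49 (Q(U, v) = 7² = 49)
Z(Y) = 2*Y*(49 + Y) (Z(Y) = (Y + 49)*(Y + Y) = (49 + Y)*(2*Y) = 2*Y*(49 + Y))
711989/Z(994) = 711989/((2*994*(49 + 994))) = 711989/((2*994*1043)) = 711989/2073484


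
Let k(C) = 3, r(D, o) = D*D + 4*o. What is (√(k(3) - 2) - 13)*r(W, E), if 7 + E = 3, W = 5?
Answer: -108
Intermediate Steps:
E = -4 (E = -7 + 3 = -4)
r(D, o) = D² + 4*o
(√(k(3) - 2) - 13)*r(W, E) = (√(3 - 2) - 13)*(5² + 4*(-4)) = (√1 - 13)*(25 - 16) = (1 - 13)*9 = -12*9 = -108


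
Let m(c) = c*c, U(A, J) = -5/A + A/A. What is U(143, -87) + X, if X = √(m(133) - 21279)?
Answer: 138/143 + I*√3590 ≈ 0.96504 + 59.917*I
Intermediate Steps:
U(A, J) = 1 - 5/A (U(A, J) = -5/A + 1 = 1 - 5/A)
m(c) = c²
X = I*√3590 (X = √(133² - 21279) = √(17689 - 21279) = √(-3590) = I*√3590 ≈ 59.917*I)
U(143, -87) + X = (-5 + 143)/143 + I*√3590 = (1/143)*138 + I*√3590 = 138/143 + I*√3590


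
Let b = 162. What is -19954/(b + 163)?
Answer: -19954/325 ≈ -61.397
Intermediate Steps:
-19954/(b + 163) = -19954/(162 + 163) = -19954/325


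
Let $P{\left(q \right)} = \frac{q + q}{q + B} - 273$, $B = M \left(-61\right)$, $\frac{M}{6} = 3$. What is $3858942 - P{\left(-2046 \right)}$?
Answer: $\frac{1011113989}{262} \approx 3.8592 \cdot 10^{6}$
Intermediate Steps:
$M = 18$ ($M = 6 \cdot 3 = 18$)
$B = -1098$ ($B = 18 \left(-61\right) = -1098$)
$P{\left(q \right)} = -273 + \frac{2 q}{-1098 + q}$ ($P{\left(q \right)} = \frac{q + q}{q - 1098} - 273 = \frac{2 q}{-1098 + q} - 273 = -273 + \frac{2 q}{-1098 + q}$)
$3858942 - P{\left(-2046 \right)} = 3858942 - \frac{299754 - -554466}{-1098 - 2046} = 3858942 - \frac{299754 + 554466}{-3144} = 3858942 - \left(- \frac{1}{3144}\right) 854220 = 3858942 - - \frac{71185}{262} = 3858942 + \frac{71185}{262} = \frac{1011113989}{262}$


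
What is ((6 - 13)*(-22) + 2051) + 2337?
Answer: 4542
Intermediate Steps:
((6 - 13)*(-22) + 2051) + 2337 = (-7*(-22) + 2051) + 2337 = (154 + 2051) + 2337 = 2205 + 2337 = 4542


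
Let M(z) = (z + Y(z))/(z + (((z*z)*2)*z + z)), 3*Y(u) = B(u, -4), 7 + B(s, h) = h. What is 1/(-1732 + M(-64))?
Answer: -1573248/2724865333 ≈ -0.00057737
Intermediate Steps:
B(s, h) = -7 + h
Y(u) = -11/3 (Y(u) = (-7 - 4)/3 = (⅓)*(-11) = -11/3)
M(z) = (-11/3 + z)/(2*z + 2*z³) (M(z) = (z - 11/3)/(z + (((z*z)*2)*z + z)) = (-11/3 + z)/(z + ((z²*2)*z + z)) = (-11/3 + z)/(z + ((2*z²)*z + z)) = (-11/3 + z)/(z + (2*z³ + z)) = (-11/3 + z)/(z + (z + 2*z³)) = (-11/3 + z)/(2*z + 2*z³))
1/(-1732 + M(-64)) = 1/(-1732 + (⅙)*(-11 + 3*(-64))/(-64*(1 + (-64)²))) = 1/(-1732 + (⅙)*(-1/64)*(-11 - 192)/(1 + 4096)) = 1/(-1732 + (⅙)*(-1/64)*(-203)/4097) = 1/(-1732 + (⅙)*(-1/64)*(1/4097)*(-203)) = 1/(-1732 + 203/1573248) = 1/(-2724865333/1573248) = -1573248/2724865333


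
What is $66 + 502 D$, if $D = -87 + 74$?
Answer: $-6460$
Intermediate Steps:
$D = -13$
$66 + 502 D = 66 + 502 \left(-13\right) = 66 - 6526 = -6460$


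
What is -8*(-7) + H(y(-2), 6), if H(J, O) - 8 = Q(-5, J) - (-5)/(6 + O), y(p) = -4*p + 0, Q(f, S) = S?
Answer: 869/12 ≈ 72.417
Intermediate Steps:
y(p) = -4*p
H(J, O) = 8 + J + 5/(6 + O) (H(J, O) = 8 + (J - (-5)/(6 + O)) = 8 + (J + 5/(6 + O)) = 8 + J + 5/(6 + O))
-8*(-7) + H(y(-2), 6) = -8*(-7) + (53 + 6*(-4*(-2)) + 8*6 - 4*(-2)*6)/(6 + 6) = 56 + (53 + 6*8 + 48 + 8*6)/12 = 56 + (53 + 48 + 48 + 48)/12 = 56 + (1/12)*197 = 56 + 197/12 = 869/12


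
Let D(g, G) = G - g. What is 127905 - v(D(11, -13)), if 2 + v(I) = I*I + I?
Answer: 127355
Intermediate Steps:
v(I) = -2 + I + I² (v(I) = -2 + (I*I + I) = -2 + (I² + I) = -2 + (I + I²) = -2 + I + I²)
127905 - v(D(11, -13)) = 127905 - (-2 + (-13 - 1*11) + (-13 - 1*11)²) = 127905 - (-2 + (-13 - 11) + (-13 - 11)²) = 127905 - (-2 - 24 + (-24)²) = 127905 - (-2 - 24 + 576) = 127905 - 1*550 = 127905 - 550 = 127355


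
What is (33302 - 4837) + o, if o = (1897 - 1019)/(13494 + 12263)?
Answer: 733173883/25757 ≈ 28465.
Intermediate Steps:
o = 878/25757 ≈ 0.034088
(33302 - 4837) + o = (33302 - 4837) + 878/25757 = 28465 + 878/25757 = 733173883/25757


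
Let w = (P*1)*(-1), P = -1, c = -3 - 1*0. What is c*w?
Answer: -3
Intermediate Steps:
c = -3 (c = -3 + 0 = -3)
w = 1 (w = -1*1*(-1) = -1*(-1) = 1)
c*w = -3*1 = -3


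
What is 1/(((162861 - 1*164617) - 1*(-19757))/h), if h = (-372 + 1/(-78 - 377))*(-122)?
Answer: 20649842/8190455 ≈ 2.5212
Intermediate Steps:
h = 20649842/455 (h = (-372 + 1/(-455))*(-122) = (-372 - 1/455)*(-122) = -169261/455*(-122) = 20649842/455 ≈ 45384.)
1/(((162861 - 1*164617) - 1*(-19757))/h) = 1/(((162861 - 1*164617) - 1*(-19757))/(20649842/455)) = 1/(((162861 - 164617) + 19757)*(455/20649842)) = 1/((-1756 + 19757)*(455/20649842)) = 1/(18001*(455/20649842)) = 1/(8190455/20649842) = 20649842/8190455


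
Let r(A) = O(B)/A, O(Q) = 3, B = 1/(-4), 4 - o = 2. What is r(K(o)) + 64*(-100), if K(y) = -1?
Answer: -6403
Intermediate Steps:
o = 2 (o = 4 - 1*2 = 4 - 2 = 2)
B = -¼ ≈ -0.25000
r(A) = 3/A
r(K(o)) + 64*(-100) = 3/(-1) + 64*(-100) = 3*(-1) - 6400 = -3 - 6400 = -6403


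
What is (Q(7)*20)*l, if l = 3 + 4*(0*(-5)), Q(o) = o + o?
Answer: 840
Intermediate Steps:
Q(o) = 2*o
l = 3 (l = 3 + 4*0 = 3 + 0 = 3)
(Q(7)*20)*l = ((2*7)*20)*3 = (14*20)*3 = 280*3 = 840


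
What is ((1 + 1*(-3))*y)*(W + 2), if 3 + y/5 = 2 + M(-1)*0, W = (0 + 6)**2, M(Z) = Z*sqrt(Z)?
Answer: 380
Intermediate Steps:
M(Z) = Z**(3/2)
W = 36 (W = 6**2 = 36)
y = -5 (y = -15 + 5*(2 + (-1)**(3/2)*0) = -15 + 5*(2 - I*0) = -15 + 5*(2 + 0) = -15 + 5*2 = -15 + 10 = -5)
((1 + 1*(-3))*y)*(W + 2) = ((1 + 1*(-3))*(-5))*(36 + 2) = ((1 - 3)*(-5))*38 = -2*(-5)*38 = 10*38 = 380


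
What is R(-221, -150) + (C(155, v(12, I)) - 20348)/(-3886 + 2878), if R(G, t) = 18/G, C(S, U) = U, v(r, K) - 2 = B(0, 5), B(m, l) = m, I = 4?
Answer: 746387/37128 ≈ 20.103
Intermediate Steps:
v(r, K) = 2 (v(r, K) = 2 + 0 = 2)
R(-221, -150) + (C(155, v(12, I)) - 20348)/(-3886 + 2878) = 18/(-221) + (2 - 20348)/(-3886 + 2878) = 18*(-1/221) - 20346/(-1008) = -18/221 - 20346*(-1/1008) = -18/221 + 3391/168 = 746387/37128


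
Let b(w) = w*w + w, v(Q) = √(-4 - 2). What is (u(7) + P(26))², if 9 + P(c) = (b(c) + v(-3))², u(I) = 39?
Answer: 242867610288 + 1383861024*I*√6 ≈ 2.4287e+11 + 3.3898e+9*I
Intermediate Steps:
v(Q) = I*√6 (v(Q) = √(-6) = I*√6)
b(w) = w + w² (b(w) = w² + w = w + w²)
P(c) = -9 + (I*√6 + c*(1 + c))² (P(c) = -9 + (c*(1 + c) + I*√6)² = -9 + (I*√6 + c*(1 + c))²)
(u(7) + P(26))² = (39 + (-9 + (I*√6 + 26*(1 + 26))²))² = (39 + (-9 + (I*√6 + 26*27)²))² = (39 + (-9 + (I*√6 + 702)²))² = (39 + (-9 + (702 + I*√6)²))² = (30 + (702 + I*√6)²)²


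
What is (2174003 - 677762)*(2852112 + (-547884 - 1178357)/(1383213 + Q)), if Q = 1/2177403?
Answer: 12852742771624164955103637/3011812135840 ≈ 4.2674e+12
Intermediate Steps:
Q = 1/2177403 ≈ 4.5926e-7
(2174003 - 677762)*(2852112 + (-547884 - 1178357)/(1383213 + Q)) = (2174003 - 677762)*(2852112 + (-547884 - 1178357)/(1383213 + 1/2177403)) = 1496241*(2852112 - 1726241/3011812135840/2177403) = 1496241*(2852112 - 1726241*2177403/3011812135840) = 1496241*(2852112 - 3758722332123/3011812135840) = 1496241*(8590021775652561957/3011812135840) = 12852742771624164955103637/3011812135840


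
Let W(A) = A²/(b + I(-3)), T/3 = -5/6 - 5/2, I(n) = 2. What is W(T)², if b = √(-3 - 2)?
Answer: 10000/(2 + I*√5)² ≈ -123.46 - 1104.2*I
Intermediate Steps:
b = I*√5 (b = √(-5) = I*√5 ≈ 2.2361*I)
T = -10 (T = 3*(-5/6 - 5/2) = 3*(-5*⅙ - 5*½) = 3*(-⅚ - 5/2) = 3*(-10/3) = -10)
W(A) = A²/(2 + I*√5) (W(A) = A²/(I*√5 + 2) = A²/(2 + I*√5))
W(T)² = ((2/9)*(-10)² - ⅑*I*√5*(-10)²)² = ((2/9)*100 - ⅑*I*√5*100)² = (200/9 - 100*I*√5/9)²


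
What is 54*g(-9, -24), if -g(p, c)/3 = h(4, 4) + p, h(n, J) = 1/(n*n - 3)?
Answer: 18792/13 ≈ 1445.5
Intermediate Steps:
h(n, J) = 1/(-3 + n**2) (h(n, J) = 1/(n**2 - 3) = 1/(-3 + n**2))
g(p, c) = -3/13 - 3*p (g(p, c) = -3*(1/(-3 + 4**2) + p) = -3*(1/(-3 + 16) + p) = -3*(1/13 + p) = -3/13 - 3*p)
54*g(-9, -24) = 54*(-3/13 - 3*(-9)) = 54*(-3/13 + 27) = 54*(348/13) = 18792/13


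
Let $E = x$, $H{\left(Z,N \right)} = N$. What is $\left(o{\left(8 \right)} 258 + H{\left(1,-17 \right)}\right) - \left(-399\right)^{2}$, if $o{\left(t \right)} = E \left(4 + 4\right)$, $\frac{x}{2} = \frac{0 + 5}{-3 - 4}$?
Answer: $- \frac{1135166}{7} \approx -1.6217 \cdot 10^{5}$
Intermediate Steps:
$x = - \frac{10}{7}$ ($x = 2 \frac{0 + 5}{-3 - 4} = 2 \frac{5}{-7} = 2 \cdot 5 \left(- \frac{1}{7}\right) = 2 \left(- \frac{5}{7}\right) = - \frac{10}{7} \approx -1.4286$)
$E = - \frac{10}{7} \approx -1.4286$
$o{\left(t \right)} = - \frac{80}{7}$ ($o{\left(t \right)} = - \frac{10 \left(4 + 4\right)}{7} = \left(- \frac{10}{7}\right) 8 = - \frac{80}{7}$)
$\left(o{\left(8 \right)} 258 + H{\left(1,-17 \right)}\right) - \left(-399\right)^{2} = \left(\left(- \frac{80}{7}\right) 258 - 17\right) - \left(-399\right)^{2} = \left(- \frac{20640}{7} - 17\right) - 159201 = - \frac{20759}{7} - 159201 = - \frac{1135166}{7}$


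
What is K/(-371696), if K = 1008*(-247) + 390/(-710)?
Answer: 1359795/2030032 ≈ 0.66984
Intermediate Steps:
K = -17677335/71 (K = -248976 + 390*(-1/710) = -248976 - 39/71 = -17677335/71 ≈ -2.4898e+5)
K/(-371696) = -17677335/71/(-371696) = -17677335/71*(-1/371696) = 1359795/2030032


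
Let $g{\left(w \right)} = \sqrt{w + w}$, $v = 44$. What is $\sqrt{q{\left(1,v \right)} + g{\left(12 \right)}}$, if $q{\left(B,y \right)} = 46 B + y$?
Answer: $\sqrt{90 + 2 \sqrt{6}} \approx 9.7416$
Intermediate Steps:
$q{\left(B,y \right)} = y + 46 B$
$g{\left(w \right)} = \sqrt{2} \sqrt{w}$ ($g{\left(w \right)} = \sqrt{2 w} = \sqrt{2} \sqrt{w}$)
$\sqrt{q{\left(1,v \right)} + g{\left(12 \right)}} = \sqrt{\left(44 + 46 \cdot 1\right) + \sqrt{2} \sqrt{12}} = \sqrt{\left(44 + 46\right) + \sqrt{2} \cdot 2 \sqrt{3}} = \sqrt{90 + 2 \sqrt{6}}$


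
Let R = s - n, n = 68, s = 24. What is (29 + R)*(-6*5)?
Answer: 450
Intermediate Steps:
R = -44 (R = 24 - 1*68 = 24 - 68 = -44)
(29 + R)*(-6*5) = (29 - 44)*(-6*5) = -15*(-30) = 450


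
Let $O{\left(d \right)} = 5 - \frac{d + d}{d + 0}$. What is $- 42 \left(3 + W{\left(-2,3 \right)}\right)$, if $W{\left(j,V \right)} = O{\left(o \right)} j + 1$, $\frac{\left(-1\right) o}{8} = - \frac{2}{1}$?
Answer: $84$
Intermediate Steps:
$o = 16$ ($o = - 8 \left(- \frac{2}{1}\right) = - 8 \left(\left(-2\right) 1\right) = \left(-8\right) \left(-2\right) = 16$)
$O{\left(d \right)} = 3$ ($O{\left(d \right)} = 5 - \frac{2 d}{d} = 5 - 2 = 3$)
$W{\left(j,V \right)} = 1 + 3 j$ ($W{\left(j,V \right)} = 3 j + 1 = 1 + 3 j$)
$- 42 \left(3 + W{\left(-2,3 \right)}\right) = - 42 \left(3 + \left(1 + 3 \left(-2\right)\right)\right) = - 42 \left(3 + \left(1 - 6\right)\right) = - 42 \left(3 - 5\right) = \left(-42\right) \left(-2\right) = 84$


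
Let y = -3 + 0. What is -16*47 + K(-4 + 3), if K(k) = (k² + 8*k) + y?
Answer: -762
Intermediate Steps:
y = -3
K(k) = -3 + k² + 8*k (K(k) = (k² + 8*k) - 3 = -3 + k² + 8*k)
-16*47 + K(-4 + 3) = -16*47 + (-3 + (-4 + 3)² + 8*(-4 + 3)) = -752 + (-3 + (-1)² + 8*(-1)) = -752 + (-3 + 1 - 8) = -752 - 10 = -762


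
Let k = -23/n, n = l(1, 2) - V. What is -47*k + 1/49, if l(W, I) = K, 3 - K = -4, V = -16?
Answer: 2304/49 ≈ 47.020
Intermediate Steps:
K = 7 (K = 3 - 1*(-4) = 3 + 4 = 7)
l(W, I) = 7
n = 23 (n = 7 - 1*(-16) = 7 + 16 = 23)
k = -1 (k = -23/23 = -23*1/23 = -1)
-47*k + 1/49 = -47*(-1) + 1/49 = 47 + 1/49 = 2304/49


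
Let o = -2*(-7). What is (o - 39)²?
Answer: 625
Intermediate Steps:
o = 14
(o - 39)² = (14 - 39)² = (-25)² = 625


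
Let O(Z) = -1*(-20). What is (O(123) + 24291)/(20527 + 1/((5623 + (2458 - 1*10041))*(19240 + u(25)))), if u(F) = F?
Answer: 917968773400/775087203799 ≈ 1.1843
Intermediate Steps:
O(Z) = 20
(O(123) + 24291)/(20527 + 1/((5623 + (2458 - 1*10041))*(19240 + u(25)))) = (20 + 24291)/(20527 + 1/((5623 + (2458 - 1*10041))*(19240 + 25))) = 24311/(20527 + 1/((5623 + (2458 - 10041))*19265)) = 24311/(20527 + 1/((5623 - 7583)*19265)) = 24311/(20527 + 1/(-1960*19265)) = 24311/(20527 + 1/(-37759400)) = 24311/(20527 - 1/37759400) = 24311/(775087203799/37759400) = 24311*(37759400/775087203799) = 917968773400/775087203799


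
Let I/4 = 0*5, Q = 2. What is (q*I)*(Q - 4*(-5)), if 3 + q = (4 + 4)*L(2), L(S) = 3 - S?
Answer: 0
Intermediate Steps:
I = 0 (I = 4*(0*5) = 4*0 = 0)
q = 5 (q = -3 + (4 + 4)*(3 - 1*2) = -3 + 8*(3 - 2) = -3 + 8*1 = -3 + 8 = 5)
(q*I)*(Q - 4*(-5)) = (5*0)*(2 - 4*(-5)) = 0*(2 + 20) = 0*22 = 0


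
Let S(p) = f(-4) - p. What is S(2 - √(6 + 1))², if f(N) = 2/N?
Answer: 53/4 - 5*√7 ≈ 0.021243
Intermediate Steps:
S(p) = -½ - p (S(p) = 2/(-4) - p = 2*(-¼) - p = -½ - p)
S(2 - √(6 + 1))² = (-½ - (2 - √(6 + 1)))² = (-½ - (2 - √7))² = (-½ + (-2 + √7))² = (-5/2 + √7)²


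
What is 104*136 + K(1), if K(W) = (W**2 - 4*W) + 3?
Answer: 14144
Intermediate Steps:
K(W) = 3 + W**2 - 4*W
104*136 + K(1) = 104*136 + (3 + 1**2 - 4*1) = 14144 + (3 + 1 - 4) = 14144 + 0 = 14144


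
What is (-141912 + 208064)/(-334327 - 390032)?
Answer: -66152/724359 ≈ -0.091325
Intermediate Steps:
(-141912 + 208064)/(-334327 - 390032) = 66152/(-724359) = 66152*(-1/724359) = -66152/724359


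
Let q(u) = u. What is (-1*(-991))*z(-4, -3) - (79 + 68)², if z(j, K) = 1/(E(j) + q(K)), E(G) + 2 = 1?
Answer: -87427/4 ≈ -21857.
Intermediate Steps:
E(G) = -1 (E(G) = -2 + 1 = -1)
z(j, K) = 1/(-1 + K)
(-1*(-991))*z(-4, -3) - (79 + 68)² = (-1*(-991))/(-1 - 3) - (79 + 68)² = 991/(-4) - 1*147² = 991*(-¼) - 1*21609 = -991/4 - 21609 = -87427/4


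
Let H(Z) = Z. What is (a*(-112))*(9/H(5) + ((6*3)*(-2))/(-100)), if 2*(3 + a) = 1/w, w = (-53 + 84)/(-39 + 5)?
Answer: 133056/155 ≈ 858.43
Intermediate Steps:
w = -31/34 (w = 31/(-34) = 31*(-1/34) = -31/34 ≈ -0.91177)
a = -110/31 (a = -3 + 1/(2*(-31/34)) = -3 + (½)*(-34/31) = -3 - 17/31 = -110/31 ≈ -3.5484)
(a*(-112))*(9/H(5) + ((6*3)*(-2))/(-100)) = (-110/31*(-112))*(9/5 + ((6*3)*(-2))/(-100)) = 12320*(9*(⅕) + (18*(-2))*(-1/100))/31 = 12320*(9/5 - 36*(-1/100))/31 = 12320*(9/5 + 9/25)/31 = (12320/31)*(54/25) = 133056/155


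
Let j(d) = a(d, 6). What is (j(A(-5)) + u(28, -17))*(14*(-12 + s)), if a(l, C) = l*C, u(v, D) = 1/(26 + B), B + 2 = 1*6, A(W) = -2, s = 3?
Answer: 7539/5 ≈ 1507.8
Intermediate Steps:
B = 4 (B = -2 + 1*6 = -2 + 6 = 4)
u(v, D) = 1/30 (u(v, D) = 1/(26 + 4) = 1/30)
a(l, C) = C*l
j(d) = 6*d
(j(A(-5)) + u(28, -17))*(14*(-12 + s)) = (6*(-2) + 1/30)*(14*(-12 + 3)) = (-12 + 1/30)*(14*(-9)) = -359/30*(-126) = 7539/5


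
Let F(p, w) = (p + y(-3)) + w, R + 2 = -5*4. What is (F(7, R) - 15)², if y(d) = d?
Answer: 1089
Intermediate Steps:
R = -22 (R = -2 - 5*4 = -2 - 20 = -22)
F(p, w) = -3 + p + w (F(p, w) = (p - 3) + w = (-3 + p) + w = -3 + p + w)
(F(7, R) - 15)² = ((-3 + 7 - 22) - 15)² = (-18 - 15)² = (-33)² = 1089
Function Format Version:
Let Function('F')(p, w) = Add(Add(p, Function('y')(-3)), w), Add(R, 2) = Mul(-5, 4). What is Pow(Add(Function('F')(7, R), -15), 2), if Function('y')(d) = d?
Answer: 1089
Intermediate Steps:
R = -22 (R = Add(-2, Mul(-5, 4)) = Add(-2, -20) = -22)
Function('F')(p, w) = Add(-3, p, w) (Function('F')(p, w) = Add(Add(p, -3), w) = Add(Add(-3, p), w) = Add(-3, p, w))
Pow(Add(Function('F')(7, R), -15), 2) = Pow(Add(Add(-3, 7, -22), -15), 2) = Pow(Add(-18, -15), 2) = Pow(-33, 2) = 1089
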